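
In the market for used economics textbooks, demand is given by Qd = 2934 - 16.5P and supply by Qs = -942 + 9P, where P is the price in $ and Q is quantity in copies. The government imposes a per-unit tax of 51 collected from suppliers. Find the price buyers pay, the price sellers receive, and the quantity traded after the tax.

Suppliers keep P_s = P_b - 51 per unit, so supply in terms of the buyer price is Qs = -1401 + 9P_b.
Set Qd = Qs: 2934 - 16.5P_b = -1401 + 9P_b, so 4335 = 25.5P_b and P_b = 170.
Then P_s = 170 - 51 = 119 and Q = 2934 - 16.5(170) = 129.

P_b = 170, P_s = 119, Q = 129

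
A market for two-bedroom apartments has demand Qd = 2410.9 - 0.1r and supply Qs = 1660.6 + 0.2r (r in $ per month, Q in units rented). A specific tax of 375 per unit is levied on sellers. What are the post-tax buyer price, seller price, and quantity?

r_b = 2751, r_s = 2376, Q = 2135.8

The tax drives a wedge r_b - r_s = 375. Substituting r_s = r_b - 375 into supply: Qs = 1585.6 + 0.2r_b.
Market clearing requires 2410.9 - 0.1r_b = 1585.6 + 0.2r_b; hence 825.3 = 0.3r_b and r_b = 2751.
Then r_s = 2751 - 375 = 2376 and Q = 2410.9 - 0.1(2751) = 2135.8.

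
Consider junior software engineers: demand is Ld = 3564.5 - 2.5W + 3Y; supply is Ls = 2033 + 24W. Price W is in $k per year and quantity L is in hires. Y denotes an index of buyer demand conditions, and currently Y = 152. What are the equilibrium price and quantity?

W* = 75, L* = 3833

With Y = 152, demand is Ld = 4020.5 - 2.5W.
The market clears where 4020.5 - 2.5W = 2033 + 24W. Rearranging, 26.5W = 1987.5, hence W* = 75.
Then L* = 4020.5 - 2.5(75) = 3833.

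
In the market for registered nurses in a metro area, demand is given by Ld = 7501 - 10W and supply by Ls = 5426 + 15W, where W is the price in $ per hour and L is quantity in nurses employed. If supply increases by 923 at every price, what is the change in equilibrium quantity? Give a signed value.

Set Ld = Ls: 7501 - 10W = 5426 + 15W, so 2075 = 25W and W* = 83.
Plugging W* into demand: L* = 7501 - 10(83) = 6671.
After the shift, supply is Ls = 6349 + 15W.
Re-solving, 25W = 1152 gives W = 46.08 and L = 7040.2.
ΔL = 7040.2 - 6671 = 369.2.

ΔL = 369.2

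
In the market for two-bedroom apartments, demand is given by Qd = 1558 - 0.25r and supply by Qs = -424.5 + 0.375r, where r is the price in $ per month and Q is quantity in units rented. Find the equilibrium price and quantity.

r* = 3172, Q* = 765

At equilibrium Qd = Qs, so 1558 - 0.25r = -424.5 + 0.375r; collecting terms, 1982.5 = 0.625r and r* = 3172.
From the demand curve, Q* = 1558 - 0.25(3172) = 765.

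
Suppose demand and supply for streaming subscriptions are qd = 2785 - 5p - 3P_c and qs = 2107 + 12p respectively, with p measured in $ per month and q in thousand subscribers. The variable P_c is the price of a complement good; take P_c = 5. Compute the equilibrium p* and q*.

With P_c = 5, demand is qd = 2770 - 5p.
Set qd = qs: 2770 - 5p = 2107 + 12p, so 663 = 17p and p* = 39.
Plugging p* into demand: q* = 2770 - 5(39) = 2575.

p* = 39, q* = 2575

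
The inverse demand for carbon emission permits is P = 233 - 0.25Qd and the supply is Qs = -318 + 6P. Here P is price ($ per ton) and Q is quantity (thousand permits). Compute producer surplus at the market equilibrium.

Producer surplus = 15552

In direct form, Qd = 932 - 4P.
At equilibrium Qd = Qs, so 932 - 4P = -318 + 6P; collecting terms, 1250 = 10P and P* = 125.
From the demand curve, Q* = 932 - 4(125) = 432.
Supply choke price (Qs = 0): P = 53. Producer surplus = ½ × (125 - 53) × 432 = 15552.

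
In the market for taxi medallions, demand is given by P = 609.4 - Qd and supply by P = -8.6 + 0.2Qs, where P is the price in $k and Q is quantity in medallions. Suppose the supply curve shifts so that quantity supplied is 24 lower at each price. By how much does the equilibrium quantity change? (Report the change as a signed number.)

ΔQ = -4

Solving each curve for Q: Qd = 609.4 - P and Qs = 43 + 5P.
The market clears where 609.4 - P = 43 + 5P. Rearranging, 6P = 566.4, hence P* = 94.4.
Then Q* = 609.4 - 94.4 = 515.
After the shift, supply is Qs = 19 + 5P.
The new intersection has 590.4 = 6P, i.e. P = 98.4, Q = 511.
ΔQ = 511 - 515 = -4.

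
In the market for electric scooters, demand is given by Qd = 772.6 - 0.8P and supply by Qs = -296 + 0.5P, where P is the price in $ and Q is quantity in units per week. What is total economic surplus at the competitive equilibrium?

Equating demand and supply, 772.6 - 0.8P = -296 + 0.5P gives 1.3P = 1068.6, so P* = 822.
From the demand curve, Q* = 772.6 - 0.8(822) = 115.
Demand choke price = 965.75; supply choke price = 592. CS = ½(965.75 - 822)(115) = 8265.625; PS = ½(822 - 592)(115) = 13225. Total surplus = 21490.625.

Total surplus = 21490.625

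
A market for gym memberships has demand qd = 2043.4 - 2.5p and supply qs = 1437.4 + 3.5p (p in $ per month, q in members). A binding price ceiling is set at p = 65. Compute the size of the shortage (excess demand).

Shortage = 216

Evaluating both curves at the ceiling price 65 gives qd = 1880.9, qs = 1664.9.
Shortage = qd - qs = 1880.9 - 1664.9 = 216.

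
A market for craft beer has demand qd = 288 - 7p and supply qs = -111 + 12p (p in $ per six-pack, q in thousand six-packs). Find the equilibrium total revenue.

Total revenue = 2961

At equilibrium qd = qs, so 288 - 7p = -111 + 12p; collecting terms, 399 = 19p and p* = 21.
Substitute back: q* = 288 - 7(21) = 141.
Total revenue = p* × q* = 21 × 141 = 2961.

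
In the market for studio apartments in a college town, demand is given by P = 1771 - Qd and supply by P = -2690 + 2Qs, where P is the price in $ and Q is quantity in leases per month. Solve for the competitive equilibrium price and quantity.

Solving each curve for Q: Qd = 1771 - P and Qs = 1345 + 0.5P.
At equilibrium Qd = Qs, so 1771 - P = 1345 + 0.5P; collecting terms, 426 = 1.5P and P* = 284.
Plugging P* into demand: Q* = 1771 - 284 = 1487.

P* = 284, Q* = 1487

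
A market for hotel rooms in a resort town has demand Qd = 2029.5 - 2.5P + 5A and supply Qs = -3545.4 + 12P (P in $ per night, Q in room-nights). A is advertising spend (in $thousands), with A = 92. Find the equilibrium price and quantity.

P* = 416.2, Q* = 1449

With A = 92, demand is Qd = 2489.5 - 2.5P.
At equilibrium Qd = Qs, so 2489.5 - 2.5P = -3545.4 + 12P; collecting terms, 6034.9 = 14.5P and P* = 416.2.
Plugging P* into demand: Q* = 2489.5 - 2.5(416.2) = 1449.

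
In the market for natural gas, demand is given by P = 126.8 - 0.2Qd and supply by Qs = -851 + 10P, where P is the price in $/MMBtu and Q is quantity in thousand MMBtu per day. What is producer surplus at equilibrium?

Producer surplus = 966.05

Solving each curve for Q: Qd = 634 - 5P.
At equilibrium Qd = Qs, so 634 - 5P = -851 + 10P; collecting terms, 1485 = 15P and P* = 99.
Substitute back: Q* = 634 - 5(99) = 139.
Supply choke price (Qs = 0): P = 85.1. Producer surplus = ½ × (99 - 85.1) × 139 = 966.05.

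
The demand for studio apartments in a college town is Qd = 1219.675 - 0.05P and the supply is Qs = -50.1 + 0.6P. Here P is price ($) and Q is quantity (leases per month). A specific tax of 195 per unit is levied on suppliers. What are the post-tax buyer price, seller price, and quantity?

P_b = 2133.5, P_s = 1938.5, Q = 1113

The tax drives a wedge P_b - P_s = 195. Substituting P_s = P_b - 195 into supply: Qs = -167.1 + 0.6P_b.
Set Qd = Qs: 1219.675 - 0.05P_b = -167.1 + 0.6P_b, so 1386.775 = 0.65P_b and P_b = 2133.5.
So P_s = 1938.5 and the quantity traded is Q = 1219.675 - 0.05(2133.5) = 1113.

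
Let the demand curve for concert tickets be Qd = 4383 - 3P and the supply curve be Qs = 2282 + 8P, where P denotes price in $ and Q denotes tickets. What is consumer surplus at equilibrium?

Consumer surplus = 2419350

At equilibrium Qd = Qs, so 4383 - 3P = 2282 + 8P; collecting terms, 2101 = 11P and P* = 191.
Then Q* = 4383 - 3(191) = 3810.
Demand choke price (Qd = 0): P = 4383/3 = 1461. Consumer surplus = ½ × (1461 - 191) × 3810 = 2419350.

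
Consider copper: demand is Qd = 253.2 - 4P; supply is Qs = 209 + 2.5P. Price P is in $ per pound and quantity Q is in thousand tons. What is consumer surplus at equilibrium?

Consumer surplus = 6384.5

The market clears where 253.2 - 4P = 209 + 2.5P. Rearranging, 6.5P = 44.2, hence P* = 6.8.
Substitute back: Q* = 253.2 - 4(6.8) = 226.
Demand choke price (Qd = 0): P = 253.2/4 = 63.3. Consumer surplus = ½ × (63.3 - 6.8) × 226 = 6384.5.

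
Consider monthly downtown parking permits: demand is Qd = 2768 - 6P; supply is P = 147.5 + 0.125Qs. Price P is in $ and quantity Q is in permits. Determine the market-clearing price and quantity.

Rewriting in direct form: Qs = -1180 + 8P.
At equilibrium Qd = Qs, so 2768 - 6P = -1180 + 8P; collecting terms, 3948 = 14P and P* = 282.
Then Q* = 2768 - 6(282) = 1076.

P* = 282, Q* = 1076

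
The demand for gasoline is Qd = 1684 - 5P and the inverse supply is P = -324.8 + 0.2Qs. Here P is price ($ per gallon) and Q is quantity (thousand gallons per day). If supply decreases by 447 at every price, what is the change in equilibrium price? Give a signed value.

ΔP = 44.7

Solving each curve for Q: Qs = 1624 + 5P.
Set Qd = Qs: 1684 - 5P = 1624 + 5P, so 60 = 10P and P* = 6.
Substitute back: Q* = 1684 - 5(6) = 1654.
After the shift, supply is Qs = 1177 + 5P.
The new intersection has 507 = 10P, i.e. P = 50.7, Q = 1430.5.
ΔP = 50.7 - 6 = 44.7.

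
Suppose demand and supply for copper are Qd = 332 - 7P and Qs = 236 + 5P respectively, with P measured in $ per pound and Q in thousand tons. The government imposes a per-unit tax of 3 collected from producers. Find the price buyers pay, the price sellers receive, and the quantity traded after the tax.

Producers keep P_s = P_b - 3 per unit, so supply in terms of the buyer price is Qs = 221 + 5P_b.
Equate demand and the shifted supply: 332 - 7P_b = 221 + 5P_b, giving 12P_b = 111, so P_b = 9.25.
Then P_s = 9.25 - 3 = 6.25 and Q = 332 - 7(9.25) = 267.25.

P_b = 9.25, P_s = 6.25, Q = 267.25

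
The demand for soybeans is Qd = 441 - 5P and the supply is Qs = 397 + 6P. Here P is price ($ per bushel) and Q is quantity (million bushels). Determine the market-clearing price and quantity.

The market clears where 441 - 5P = 397 + 6P. Rearranging, 11P = 44, hence P* = 4.
Substitute back: Q* = 441 - 5(4) = 421.

P* = 4, Q* = 421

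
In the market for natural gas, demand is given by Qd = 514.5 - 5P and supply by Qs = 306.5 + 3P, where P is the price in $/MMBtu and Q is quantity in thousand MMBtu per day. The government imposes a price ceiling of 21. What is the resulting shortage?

Shortage = 40

Evaluating both curves at the ceiling price 21 gives Qd = 409.5, Qs = 369.5.
Shortage = Qd - Qs = 409.5 - 369.5 = 40.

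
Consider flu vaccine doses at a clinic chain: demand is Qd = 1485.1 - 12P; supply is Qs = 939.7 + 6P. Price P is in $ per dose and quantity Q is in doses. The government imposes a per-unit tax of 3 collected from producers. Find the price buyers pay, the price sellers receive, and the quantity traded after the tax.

P_b = 31.3, P_s = 28.3, Q = 1109.5

With a tax of 3 on producers, they supply based on the net price P_s = P_b - 3, so Qs = 921.7 + 6P_b.
Set Qd = Qs: 1485.1 - 12P_b = 921.7 + 6P_b, so 563.4 = 18P_b and P_b = 31.3.
Then P_s = 31.3 - 3 = 28.3 and Q = 1485.1 - 12(31.3) = 1109.5.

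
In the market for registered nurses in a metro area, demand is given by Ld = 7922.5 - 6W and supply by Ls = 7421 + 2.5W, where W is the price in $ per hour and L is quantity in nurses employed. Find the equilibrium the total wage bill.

The total wage bill = 446541.5

The market clears where 7922.5 - 6W = 7421 + 2.5W. Rearranging, 8.5W = 501.5, hence W* = 59.
From the demand curve, L* = 7922.5 - 6(59) = 7568.5.
The total wage bill = W* × L* = 59 × 7568.5 = 446541.5.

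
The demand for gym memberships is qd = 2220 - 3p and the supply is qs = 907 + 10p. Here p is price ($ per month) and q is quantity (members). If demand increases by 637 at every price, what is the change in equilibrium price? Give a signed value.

Δp = 49

The market clears where 2220 - 3p = 907 + 10p. Rearranging, 13p = 1313, hence p* = 101.
From the demand curve, q* = 2220 - 3(101) = 1917.
After the shift, demand is qd = 2857 - 3p.
The new intersection has 1950 = 13p, i.e. p = 150, q = 2407.
Δp = 150 - 101 = 49.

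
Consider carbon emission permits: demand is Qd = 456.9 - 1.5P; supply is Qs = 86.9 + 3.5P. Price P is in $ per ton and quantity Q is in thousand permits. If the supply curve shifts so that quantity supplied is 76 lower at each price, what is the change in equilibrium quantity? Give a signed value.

Set Qd = Qs: 456.9 - 1.5P = 86.9 + 3.5P, so 370 = 5P and P* = 74.
Substitute back: Q* = 456.9 - 1.5(74) = 345.9.
After the shift, supply is Qs = 10.9 + 3.5P.
Re-solving, 5P = 446 gives P = 89.2 and Q = 323.1.
ΔQ = 323.1 - 345.9 = -22.8.

ΔQ = -22.8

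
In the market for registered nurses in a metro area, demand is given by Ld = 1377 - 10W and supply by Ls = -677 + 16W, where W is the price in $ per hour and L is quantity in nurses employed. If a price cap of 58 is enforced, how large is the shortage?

Shortage = 546

At W = 58: Ld = 797 and Ls = 251.
Shortage = Ld - Ls = 797 - 251 = 546.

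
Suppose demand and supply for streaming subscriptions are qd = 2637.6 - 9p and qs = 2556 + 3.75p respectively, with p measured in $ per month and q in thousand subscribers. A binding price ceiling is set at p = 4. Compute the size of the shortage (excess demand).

Shortage = 30.6

At p = 4: qd = 2601.6 and qs = 2571.
Shortage = qd - qs = 2601.6 - 2571 = 30.6.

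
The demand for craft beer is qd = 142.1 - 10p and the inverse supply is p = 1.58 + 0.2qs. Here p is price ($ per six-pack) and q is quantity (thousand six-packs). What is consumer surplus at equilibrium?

In direct form, qs = -7.9 + 5p.
At equilibrium qd = qs, so 142.1 - 10p = -7.9 + 5p; collecting terms, 150 = 15p and p* = 10.
Plugging p* into demand: q* = 142.1 - 10(10) = 42.1.
Demand choke price (qd = 0): p = 142.1/10 = 14.21. Consumer surplus = ½ × (14.21 - 10) × 42.1 = 88.6205.

Consumer surplus = 88.6205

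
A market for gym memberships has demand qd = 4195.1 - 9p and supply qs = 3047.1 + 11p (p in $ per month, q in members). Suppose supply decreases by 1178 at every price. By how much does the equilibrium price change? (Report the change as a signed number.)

Δp = 58.9

The market clears where 4195.1 - 9p = 3047.1 + 11p. Rearranging, 20p = 1148, hence p* = 57.4.
Plugging p* into demand: q* = 4195.1 - 9(57.4) = 3678.5.
After the shift, supply is qs = 1869.1 + 11p.
New equilibrium: 2326 = 20p, so p = 116.3 and q = 3148.4.
Δp = 116.3 - 57.4 = 58.9.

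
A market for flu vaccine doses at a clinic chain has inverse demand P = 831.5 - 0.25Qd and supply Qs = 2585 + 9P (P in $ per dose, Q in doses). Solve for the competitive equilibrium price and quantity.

Rewriting in direct form: Qd = 3326 - 4P.
Set Qd = Qs: 3326 - 4P = 2585 + 9P, so 741 = 13P and P* = 57.
Substitute back: Q* = 3326 - 4(57) = 3098.

P* = 57, Q* = 3098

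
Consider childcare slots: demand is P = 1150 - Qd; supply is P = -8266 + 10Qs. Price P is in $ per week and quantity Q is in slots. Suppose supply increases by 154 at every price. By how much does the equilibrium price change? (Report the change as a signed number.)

Inverting to quantity form: Qd = 1150 - P and Qs = 826.6 + 0.1P.
At equilibrium Qd = Qs, so 1150 - P = 826.6 + 0.1P; collecting terms, 323.4 = 1.1P and P* = 294.
Substitute back: Q* = 1150 - 294 = 856.
After the shift, supply is Qs = 980.6 + 0.1P.
Re-solving, 1.1P = 169.4 gives P = 154 and Q = 996.
ΔP = 154 - 294 = -140.

ΔP = -140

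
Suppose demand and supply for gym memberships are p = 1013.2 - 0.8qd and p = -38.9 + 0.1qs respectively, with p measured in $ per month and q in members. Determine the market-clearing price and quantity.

p* = 78, q* = 1169

Solving each curve for q: qd = 1266.5 - 1.25p and qs = 389 + 10p.
The market clears where 1266.5 - 1.25p = 389 + 10p. Rearranging, 11.25p = 877.5, hence p* = 78.
Then q* = 1266.5 - 1.25(78) = 1169.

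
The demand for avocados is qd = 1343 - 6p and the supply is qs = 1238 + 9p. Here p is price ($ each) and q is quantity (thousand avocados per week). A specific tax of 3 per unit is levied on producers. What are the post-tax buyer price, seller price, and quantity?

With a tax of 3 on producers, they supply based on the net price p_s = p_b - 3, so qs = 1211 + 9p_b.
Equate demand and the shifted supply: 1343 - 6p_b = 1211 + 9p_b, giving 15p_b = 132, so p_b = 8.8.
Then p_s = 8.8 - 3 = 5.8 and q = 1343 - 6(8.8) = 1290.2.

p_b = 8.8, p_s = 5.8, q = 1290.2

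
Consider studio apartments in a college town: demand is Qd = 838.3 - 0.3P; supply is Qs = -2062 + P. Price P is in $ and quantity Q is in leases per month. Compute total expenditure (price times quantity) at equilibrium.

Set Qd = Qs: 838.3 - 0.3P = -2062 + P, so 2900.3 = 1.3P and P* = 2231.
Plugging P* into demand: Q* = 838.3 - 0.3(2231) = 169.
Total expenditure = P* × Q* = 2231 × 169 = 377039.

Total expenditure = 377039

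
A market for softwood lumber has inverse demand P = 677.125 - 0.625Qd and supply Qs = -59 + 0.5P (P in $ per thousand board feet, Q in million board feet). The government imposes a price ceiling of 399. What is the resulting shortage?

In direct form, Qd = 1083.4 - 1.6P.
At P = 399: Qd = 445 and Qs = 140.5.
Shortage = Qd - Qs = 445 - 140.5 = 304.5.

Shortage = 304.5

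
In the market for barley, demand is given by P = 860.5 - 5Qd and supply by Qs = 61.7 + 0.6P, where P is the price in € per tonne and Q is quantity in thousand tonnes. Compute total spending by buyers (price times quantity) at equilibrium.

Solving each curve for Q: Qd = 172.1 - 0.2P.
Set Qd = Qs: 172.1 - 0.2P = 61.7 + 0.6P, so 110.4 = 0.8P and P* = 138.
Substitute back: Q* = 172.1 - 0.2(138) = 144.5.
Total spending by buyers = P* × Q* = 138 × 144.5 = 19941.

Total spending by buyers = 19941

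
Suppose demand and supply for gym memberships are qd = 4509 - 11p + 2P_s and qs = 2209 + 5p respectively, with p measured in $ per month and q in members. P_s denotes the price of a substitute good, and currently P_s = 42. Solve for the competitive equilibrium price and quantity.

With P_s = 42, demand is qd = 4593 - 11p.
The market clears where 4593 - 11p = 2209 + 5p. Rearranging, 16p = 2384, hence p* = 149.
Substitute back: q* = 4593 - 11(149) = 2954.

p* = 149, q* = 2954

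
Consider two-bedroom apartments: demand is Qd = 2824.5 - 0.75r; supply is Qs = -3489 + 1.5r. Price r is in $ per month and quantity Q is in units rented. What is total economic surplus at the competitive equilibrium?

Total surplus = 518400

At equilibrium Qd = Qs, so 2824.5 - 0.75r = -3489 + 1.5r; collecting terms, 6313.5 = 2.25r and r* = 2806.
Substitute back: Q* = 2824.5 - 0.75(2806) = 720.
Demand choke price = 3766; supply choke price = 2326. CS = ½(3766 - 2806)(720) = 345600; PS = ½(2806 - 2326)(720) = 172800. Total surplus = 518400.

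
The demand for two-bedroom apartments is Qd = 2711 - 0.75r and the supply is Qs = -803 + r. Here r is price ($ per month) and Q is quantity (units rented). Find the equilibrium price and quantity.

Equating demand and supply, 2711 - 0.75r = -803 + r gives 1.75r = 3514, so r* = 2008.
From the demand curve, Q* = 2711 - 0.75(2008) = 1205.

r* = 2008, Q* = 1205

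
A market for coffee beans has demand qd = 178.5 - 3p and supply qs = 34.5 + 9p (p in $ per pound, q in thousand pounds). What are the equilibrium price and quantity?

p* = 12, q* = 142.5

At equilibrium qd = qs, so 178.5 - 3p = 34.5 + 9p; collecting terms, 144 = 12p and p* = 12.
Substitute back: q* = 178.5 - 3(12) = 142.5.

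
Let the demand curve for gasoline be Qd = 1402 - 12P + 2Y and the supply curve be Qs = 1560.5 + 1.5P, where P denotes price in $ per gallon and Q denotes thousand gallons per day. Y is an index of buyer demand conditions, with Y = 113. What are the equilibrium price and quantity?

P* = 5, Q* = 1568

With Y = 113, demand is Qd = 1628 - 12P.
Set Qd = Qs: 1628 - 12P = 1560.5 + 1.5P, so 67.5 = 13.5P and P* = 5.
Plugging P* into demand: Q* = 1628 - 12(5) = 1568.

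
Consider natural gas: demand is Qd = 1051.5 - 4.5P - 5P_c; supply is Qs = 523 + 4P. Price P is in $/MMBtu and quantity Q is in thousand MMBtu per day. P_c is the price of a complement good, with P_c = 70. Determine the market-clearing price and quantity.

P* = 21, Q* = 607

With P_c = 70, demand is Qd = 701.5 - 4.5P.
Equating demand and supply, 701.5 - 4.5P = 523 + 4P gives 8.5P = 178.5, so P* = 21.
Plugging P* into demand: Q* = 701.5 - 4.5(21) = 607.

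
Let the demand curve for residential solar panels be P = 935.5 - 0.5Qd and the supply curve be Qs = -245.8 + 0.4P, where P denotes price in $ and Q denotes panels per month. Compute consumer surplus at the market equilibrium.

Inverting to quantity form: Qd = 1871 - 2P.
Set Qd = Qs: 1871 - 2P = -245.8 + 0.4P, so 2116.8 = 2.4P and P* = 882.
Substitute back: Q* = 1871 - 2(882) = 107.
Demand choke price (Qd = 0): P = 1871/2 = 935.5. Consumer surplus = ½ × (935.5 - 882) × 107 = 2862.25.

Consumer surplus = 2862.25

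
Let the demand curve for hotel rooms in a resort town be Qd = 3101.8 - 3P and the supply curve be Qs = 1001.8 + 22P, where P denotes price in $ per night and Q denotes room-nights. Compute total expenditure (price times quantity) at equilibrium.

Total expenditure = 239383.2

Set Qd = Qs: 3101.8 - 3P = 1001.8 + 22P, so 2100 = 25P and P* = 84.
Plugging P* into demand: Q* = 3101.8 - 3(84) = 2849.8.
Total expenditure = P* × Q* = 84 × 2849.8 = 239383.2.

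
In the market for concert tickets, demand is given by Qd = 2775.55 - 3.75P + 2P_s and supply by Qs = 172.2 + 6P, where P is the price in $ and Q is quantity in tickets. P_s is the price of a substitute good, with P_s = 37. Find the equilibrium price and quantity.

P* = 274.6, Q* = 1819.8

With P_s = 37, demand is Qd = 2849.55 - 3.75P.
At equilibrium Qd = Qs, so 2849.55 - 3.75P = 172.2 + 6P; collecting terms, 2677.35 = 9.75P and P* = 274.6.
Plugging P* into demand: Q* = 2849.55 - 3.75(274.6) = 1819.8.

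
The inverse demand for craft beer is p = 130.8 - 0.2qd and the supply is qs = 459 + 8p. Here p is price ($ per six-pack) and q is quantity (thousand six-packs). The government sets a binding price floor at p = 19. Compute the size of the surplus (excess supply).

Surplus = 52

Rewriting in direct form: qd = 654 - 5p.
At p = 19: qd = 559 and qs = 611.
Surplus = qs - qd = 611 - 559 = 52.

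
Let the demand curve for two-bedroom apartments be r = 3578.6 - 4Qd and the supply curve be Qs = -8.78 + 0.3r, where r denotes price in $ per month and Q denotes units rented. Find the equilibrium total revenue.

Inverting to quantity form: Qd = 894.65 - 0.25r.
At equilibrium Qd = Qs, so 894.65 - 0.25r = -8.78 + 0.3r; collecting terms, 903.43 = 0.55r and r* = 1642.6.
Substitute back: Q* = 894.65 - 0.25(1642.6) = 484.
Total revenue = r* × Q* = 1642.6 × 484 = 795018.4.

Total revenue = 795018.4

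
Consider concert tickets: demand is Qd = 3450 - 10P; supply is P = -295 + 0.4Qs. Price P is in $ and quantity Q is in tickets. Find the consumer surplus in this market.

Solving each curve for Q: Qs = 737.5 + 2.5P.
Set Qd = Qs: 3450 - 10P = 737.5 + 2.5P, so 2712.5 = 12.5P and P* = 217.
From the demand curve, Q* = 3450 - 10(217) = 1280.
Demand choke price (Qd = 0): P = 3450/10 = 345. Consumer surplus = ½ × (345 - 217) × 1280 = 81920.

Consumer surplus = 81920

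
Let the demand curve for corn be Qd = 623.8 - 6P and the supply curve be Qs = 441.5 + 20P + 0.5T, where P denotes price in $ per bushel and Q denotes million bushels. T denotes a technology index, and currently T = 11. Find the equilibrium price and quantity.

With T = 11, supply is Qs = 447 + 20P.
Set Qd = Qs: 623.8 - 6P = 447 + 20P, so 176.8 = 26P and P* = 6.8.
Substitute back: Q* = 623.8 - 6(6.8) = 583.

P* = 6.8, Q* = 583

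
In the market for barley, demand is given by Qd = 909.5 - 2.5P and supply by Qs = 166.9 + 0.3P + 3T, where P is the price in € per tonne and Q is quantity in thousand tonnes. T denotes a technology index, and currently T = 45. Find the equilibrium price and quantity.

With T = 45, supply is Qs = 301.9 + 0.3P.
At equilibrium Qd = Qs, so 909.5 - 2.5P = 301.9 + 0.3P; collecting terms, 607.6 = 2.8P and P* = 217.
From the demand curve, Q* = 909.5 - 2.5(217) = 367.

P* = 217, Q* = 367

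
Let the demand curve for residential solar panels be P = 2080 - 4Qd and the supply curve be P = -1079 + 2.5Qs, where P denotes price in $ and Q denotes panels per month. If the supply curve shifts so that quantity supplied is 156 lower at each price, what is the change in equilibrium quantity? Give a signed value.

Rewriting in direct form: Qd = 520 - 0.25P and Qs = 431.6 + 0.4P.
The market clears where 520 - 0.25P = 431.6 + 0.4P. Rearranging, 0.65P = 88.4, hence P* = 136.
Then Q* = 520 - 0.25(136) = 486.
After the shift, supply is Qs = 275.6 + 0.4P.
The new intersection has 244.4 = 0.65P, i.e. P = 376, Q = 426.
ΔQ = 426 - 486 = -60.

ΔQ = -60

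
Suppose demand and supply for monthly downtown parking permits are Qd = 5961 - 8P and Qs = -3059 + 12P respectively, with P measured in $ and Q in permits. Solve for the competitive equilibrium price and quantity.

P* = 451, Q* = 2353

Set Qd = Qs: 5961 - 8P = -3059 + 12P, so 9020 = 20P and P* = 451.
From the demand curve, Q* = 5961 - 8(451) = 2353.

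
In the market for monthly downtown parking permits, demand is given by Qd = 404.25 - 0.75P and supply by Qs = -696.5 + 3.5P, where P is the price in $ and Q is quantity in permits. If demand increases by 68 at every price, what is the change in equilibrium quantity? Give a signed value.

At equilibrium Qd = Qs, so 404.25 - 0.75P = -696.5 + 3.5P; collecting terms, 1100.75 = 4.25P and P* = 259.
From the demand curve, Q* = 404.25 - 0.75(259) = 210.
After the shift, demand is Qd = 472.25 - 0.75P.
New equilibrium: 1168.75 = 4.25P, so P = 275 and Q = 266.
ΔQ = 266 - 210 = 56.

ΔQ = 56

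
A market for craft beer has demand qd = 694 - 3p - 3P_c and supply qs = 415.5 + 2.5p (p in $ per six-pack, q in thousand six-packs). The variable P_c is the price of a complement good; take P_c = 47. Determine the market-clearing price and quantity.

With P_c = 47, demand is qd = 553 - 3p.
The market clears where 553 - 3p = 415.5 + 2.5p. Rearranging, 5.5p = 137.5, hence p* = 25.
Plugging p* into demand: q* = 553 - 3(25) = 478.

p* = 25, q* = 478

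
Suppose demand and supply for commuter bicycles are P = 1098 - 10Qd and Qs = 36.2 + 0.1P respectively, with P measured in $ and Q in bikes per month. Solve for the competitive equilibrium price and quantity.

Inverting to quantity form: Qd = 109.8 - 0.1P.
The market clears where 109.8 - 0.1P = 36.2 + 0.1P. Rearranging, 0.2P = 73.6, hence P* = 368.
Substitute back: Q* = 109.8 - 0.1(368) = 73.

P* = 368, Q* = 73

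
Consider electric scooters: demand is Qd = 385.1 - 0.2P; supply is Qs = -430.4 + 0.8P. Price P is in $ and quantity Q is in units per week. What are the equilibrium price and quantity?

The market clears where 385.1 - 0.2P = -430.4 + 0.8P. Rearranging, P = 815.5, hence P* = 815.5.
Plugging P* into demand: Q* = 385.1 - 0.2(815.5) = 222.

P* = 815.5, Q* = 222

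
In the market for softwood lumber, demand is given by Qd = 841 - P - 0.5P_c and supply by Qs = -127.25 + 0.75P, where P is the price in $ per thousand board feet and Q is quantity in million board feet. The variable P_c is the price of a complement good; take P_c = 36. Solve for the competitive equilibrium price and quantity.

P* = 543, Q* = 280

With P_c = 36, demand is Qd = 823 - P.
The market clears where 823 - P = -127.25 + 0.75P. Rearranging, 1.75P = 950.25, hence P* = 543.
Then Q* = 823 - 543 = 280.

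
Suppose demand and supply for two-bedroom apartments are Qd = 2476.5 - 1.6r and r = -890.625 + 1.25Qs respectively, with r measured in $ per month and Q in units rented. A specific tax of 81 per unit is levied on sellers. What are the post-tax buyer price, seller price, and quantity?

Solving each curve for Q: Qs = 712.5 + 0.8r.
The tax drives a wedge r_b - r_s = 81. Substituting r_s = r_b - 81 into supply: Qs = 647.7 + 0.8r_b.
Market clearing requires 2476.5 - 1.6r_b = 647.7 + 0.8r_b; hence 1828.8 = 2.4r_b and r_b = 762.
So r_s = 681 and the quantity traded is Q = 2476.5 - 1.6(762) = 1257.3.

r_b = 762, r_s = 681, Q = 1257.3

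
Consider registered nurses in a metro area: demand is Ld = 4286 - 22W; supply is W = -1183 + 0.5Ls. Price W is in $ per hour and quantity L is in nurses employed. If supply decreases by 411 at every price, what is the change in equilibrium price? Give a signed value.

ΔW = 17.125

Rewriting in direct form: Ls = 2366 + 2W.
Equating demand and supply, 4286 - 22W = 2366 + 2W gives 24W = 1920, so W* = 80.
Substitute back: L* = 4286 - 22(80) = 2526.
After the shift, supply is Ls = 1955 + 2W.
New equilibrium: 2331 = 24W, so W = 97.125 and L = 2149.25.
ΔW = 97.125 - 80 = 17.125.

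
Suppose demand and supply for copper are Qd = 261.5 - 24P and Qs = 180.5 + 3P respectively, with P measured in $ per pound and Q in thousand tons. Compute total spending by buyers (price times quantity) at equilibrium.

Total spending by buyers = 568.5

At equilibrium Qd = Qs, so 261.5 - 24P = 180.5 + 3P; collecting terms, 81 = 27P and P* = 3.
Then Q* = 261.5 - 24(3) = 189.5.
Total spending by buyers = P* × Q* = 3 × 189.5 = 568.5.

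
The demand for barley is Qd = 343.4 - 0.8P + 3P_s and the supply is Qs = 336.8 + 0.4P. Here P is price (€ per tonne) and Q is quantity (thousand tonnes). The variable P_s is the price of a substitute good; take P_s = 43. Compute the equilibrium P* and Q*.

P* = 113, Q* = 382

With P_s = 43, demand is Qd = 472.4 - 0.8P.
At equilibrium Qd = Qs, so 472.4 - 0.8P = 336.8 + 0.4P; collecting terms, 135.6 = 1.2P and P* = 113.
Then Q* = 472.4 - 0.8(113) = 382.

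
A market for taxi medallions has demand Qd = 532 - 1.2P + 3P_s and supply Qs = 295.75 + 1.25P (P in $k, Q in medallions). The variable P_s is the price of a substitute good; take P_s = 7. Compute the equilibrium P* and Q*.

P* = 105, Q* = 427

With P_s = 7, demand is Qd = 553 - 1.2P.
Equating demand and supply, 553 - 1.2P = 295.75 + 1.25P gives 2.45P = 257.25, so P* = 105.
Then Q* = 553 - 1.2(105) = 427.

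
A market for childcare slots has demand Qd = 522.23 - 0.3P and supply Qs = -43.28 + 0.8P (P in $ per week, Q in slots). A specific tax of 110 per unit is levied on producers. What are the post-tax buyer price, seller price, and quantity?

P_b = 594.1, P_s = 484.1, Q = 344

Producers keep P_s = P_b - 110 per unit, so supply in terms of the buyer price is Qs = -131.28 + 0.8P_b.
Equate demand and the shifted supply: 522.23 - 0.3P_b = -131.28 + 0.8P_b, giving 1.1P_b = 653.51, so P_b = 594.1.
Then P_s = 594.1 - 110 = 484.1 and Q = 522.23 - 0.3(594.1) = 344.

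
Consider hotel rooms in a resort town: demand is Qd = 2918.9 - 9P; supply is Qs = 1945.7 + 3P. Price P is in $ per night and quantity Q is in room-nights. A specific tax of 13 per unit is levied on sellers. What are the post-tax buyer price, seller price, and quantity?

The tax drives a wedge P_b - P_s = 13. Substituting P_s = P_b - 13 into supply: Qs = 1906.7 + 3P_b.
Market clearing requires 2918.9 - 9P_b = 1906.7 + 3P_b; hence 1012.2 = 12P_b and P_b = 84.35.
So P_s = 71.35 and the quantity traded is Q = 2918.9 - 9(84.35) = 2159.75.

P_b = 84.35, P_s = 71.35, Q = 2159.75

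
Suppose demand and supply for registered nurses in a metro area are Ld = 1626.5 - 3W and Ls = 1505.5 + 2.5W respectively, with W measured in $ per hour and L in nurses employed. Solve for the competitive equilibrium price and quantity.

W* = 22, L* = 1560.5

Set Ld = Ls: 1626.5 - 3W = 1505.5 + 2.5W, so 121 = 5.5W and W* = 22.
Plugging W* into demand: L* = 1626.5 - 3(22) = 1560.5.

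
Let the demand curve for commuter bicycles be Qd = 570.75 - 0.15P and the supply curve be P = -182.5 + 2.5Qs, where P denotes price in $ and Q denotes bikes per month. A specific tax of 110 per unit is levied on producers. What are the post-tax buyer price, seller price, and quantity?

In direct form, Qs = 73 + 0.4P.
With a tax of 110 on producers, they supply based on the net price P_s = P_b - 110, so Qs = 29 + 0.4P_b.
Set Qd = Qs: 570.75 - 0.15P_b = 29 + 0.4P_b, so 541.75 = 0.55P_b and P_b = 985.
Then P_s = 985 - 110 = 875 and Q = 570.75 - 0.15(985) = 423.

P_b = 985, P_s = 875, Q = 423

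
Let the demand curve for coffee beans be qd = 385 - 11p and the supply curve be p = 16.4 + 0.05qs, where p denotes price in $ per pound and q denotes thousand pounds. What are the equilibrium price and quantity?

p* = 23, q* = 132

Rewriting in direct form: qs = -328 + 20p.
Equating demand and supply, 385 - 11p = -328 + 20p gives 31p = 713, so p* = 23.
Plugging p* into demand: q* = 385 - 11(23) = 132.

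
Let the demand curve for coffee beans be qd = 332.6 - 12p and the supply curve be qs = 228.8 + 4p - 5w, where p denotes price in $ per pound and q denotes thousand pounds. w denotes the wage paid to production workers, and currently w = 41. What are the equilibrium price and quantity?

With w = 41, supply is qs = 23.8 + 4p.
At equilibrium qd = qs, so 332.6 - 12p = 23.8 + 4p; collecting terms, 308.8 = 16p and p* = 19.3.
Plugging p* into demand: q* = 332.6 - 12(19.3) = 101.

p* = 19.3, q* = 101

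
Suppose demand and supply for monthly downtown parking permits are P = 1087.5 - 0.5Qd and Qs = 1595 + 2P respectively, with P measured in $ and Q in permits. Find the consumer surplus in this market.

Consumer surplus = 888306.25

Solving each curve for Q: Qd = 2175 - 2P.
At equilibrium Qd = Qs, so 2175 - 2P = 1595 + 2P; collecting terms, 580 = 4P and P* = 145.
Plugging P* into demand: Q* = 2175 - 2(145) = 1885.
Demand choke price (Qd = 0): P = 2175/2 = 1087.5. Consumer surplus = ½ × (1087.5 - 145) × 1885 = 888306.25.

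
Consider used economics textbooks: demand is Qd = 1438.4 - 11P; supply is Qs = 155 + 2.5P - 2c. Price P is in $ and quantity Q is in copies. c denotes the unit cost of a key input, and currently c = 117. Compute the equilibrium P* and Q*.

P* = 112.4, Q* = 202

With c = 117, supply is Qs = -79 + 2.5P.
Set Qd = Qs: 1438.4 - 11P = -79 + 2.5P, so 1517.4 = 13.5P and P* = 112.4.
Substitute back: Q* = 1438.4 - 11(112.4) = 202.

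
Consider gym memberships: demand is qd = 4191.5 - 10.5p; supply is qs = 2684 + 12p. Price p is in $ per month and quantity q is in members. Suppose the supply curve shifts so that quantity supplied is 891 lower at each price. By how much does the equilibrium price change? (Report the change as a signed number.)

The market clears where 4191.5 - 10.5p = 2684 + 12p. Rearranging, 22.5p = 1507.5, hence p* = 67.
From the demand curve, q* = 4191.5 - 10.5(67) = 3488.
After the shift, supply is qs = 1793 + 12p.
Re-solving, 22.5p = 2398.5 gives p = 106.6 and q = 3072.2.
Δp = 106.6 - 67 = 39.6.

Δp = 39.6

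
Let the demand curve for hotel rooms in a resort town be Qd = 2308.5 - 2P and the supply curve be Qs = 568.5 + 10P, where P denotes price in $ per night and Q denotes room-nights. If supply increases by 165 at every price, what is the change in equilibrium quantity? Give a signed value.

At equilibrium Qd = Qs, so 2308.5 - 2P = 568.5 + 10P; collecting terms, 1740 = 12P and P* = 145.
Then Q* = 2308.5 - 2(145) = 2018.5.
After the shift, supply is Qs = 733.5 + 10P.
Re-solving, 12P = 1575 gives P = 131.25 and Q = 2046.
ΔQ = 2046 - 2018.5 = 27.5.

ΔQ = 27.5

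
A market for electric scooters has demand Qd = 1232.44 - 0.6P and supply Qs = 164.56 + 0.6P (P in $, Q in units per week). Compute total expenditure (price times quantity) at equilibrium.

Total expenditure = 621595.15

At equilibrium Qd = Qs, so 1232.44 - 0.6P = 164.56 + 0.6P; collecting terms, 1067.88 = 1.2P and P* = 889.9.
From the demand curve, Q* = 1232.44 - 0.6(889.9) = 698.5.
Total expenditure = P* × Q* = 889.9 × 698.5 = 621595.15.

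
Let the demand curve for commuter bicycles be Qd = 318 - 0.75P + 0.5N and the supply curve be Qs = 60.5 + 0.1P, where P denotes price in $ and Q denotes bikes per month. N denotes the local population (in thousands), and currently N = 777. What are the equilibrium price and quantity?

With N = 777, demand is Qd = 706.5 - 0.75P.
The market clears where 706.5 - 0.75P = 60.5 + 0.1P. Rearranging, 0.85P = 646, hence P* = 760.
Then Q* = 706.5 - 0.75(760) = 136.5.

P* = 760, Q* = 136.5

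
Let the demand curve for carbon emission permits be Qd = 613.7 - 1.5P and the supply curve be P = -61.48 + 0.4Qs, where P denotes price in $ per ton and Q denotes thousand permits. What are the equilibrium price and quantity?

Solving each curve for Q: Qs = 153.7 + 2.5P.
The market clears where 613.7 - 1.5P = 153.7 + 2.5P. Rearranging, 4P = 460, hence P* = 115.
From the demand curve, Q* = 613.7 - 1.5(115) = 441.2.

P* = 115, Q* = 441.2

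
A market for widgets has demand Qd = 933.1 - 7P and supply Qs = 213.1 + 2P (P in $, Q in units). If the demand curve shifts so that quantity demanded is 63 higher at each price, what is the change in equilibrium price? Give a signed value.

At equilibrium Qd = Qs, so 933.1 - 7P = 213.1 + 2P; collecting terms, 720 = 9P and P* = 80.
Then Q* = 933.1 - 7(80) = 373.1.
After the shift, demand is Qd = 996.1 - 7P.
New equilibrium: 783 = 9P, so P = 87 and Q = 387.1.
ΔP = 87 - 80 = 7.

ΔP = 7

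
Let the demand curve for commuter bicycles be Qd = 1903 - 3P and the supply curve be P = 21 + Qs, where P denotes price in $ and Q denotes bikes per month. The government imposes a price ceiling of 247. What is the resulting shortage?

In direct form, Qs = -21 + P.
At P = 247: Qd = 1162 and Qs = 226.
Shortage = Qd - Qs = 1162 - 226 = 936.

Shortage = 936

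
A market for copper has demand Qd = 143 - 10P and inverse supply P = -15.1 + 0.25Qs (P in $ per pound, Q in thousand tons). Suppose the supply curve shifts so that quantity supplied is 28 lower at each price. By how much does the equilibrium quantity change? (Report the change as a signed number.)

ΔQ = -20

Rewriting in direct form: Qs = 60.4 + 4P.
Equating demand and supply, 143 - 10P = 60.4 + 4P gives 14P = 82.6, so P* = 5.9.
Substitute back: Q* = 143 - 10(5.9) = 84.
After the shift, supply is Qs = 32.4 + 4P.
New equilibrium: 110.6 = 14P, so P = 7.9 and Q = 64.
ΔQ = 64 - 84 = -20.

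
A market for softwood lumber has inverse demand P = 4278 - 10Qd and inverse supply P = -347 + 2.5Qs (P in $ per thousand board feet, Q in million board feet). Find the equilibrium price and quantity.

P* = 578, Q* = 370

Rewriting in direct form: Qd = 427.8 - 0.1P and Qs = 138.8 + 0.4P.
Set Qd = Qs: 427.8 - 0.1P = 138.8 + 0.4P, so 289 = 0.5P and P* = 578.
Plugging P* into demand: Q* = 427.8 - 0.1(578) = 370.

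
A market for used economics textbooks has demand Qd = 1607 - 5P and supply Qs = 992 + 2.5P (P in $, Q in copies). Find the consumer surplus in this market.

Consumer surplus = 143280.9

At equilibrium Qd = Qs, so 1607 - 5P = 992 + 2.5P; collecting terms, 615 = 7.5P and P* = 82.
Substitute back: Q* = 1607 - 5(82) = 1197.
Demand choke price (Qd = 0): P = 1607/5 = 321.4. Consumer surplus = ½ × (321.4 - 82) × 1197 = 143280.9.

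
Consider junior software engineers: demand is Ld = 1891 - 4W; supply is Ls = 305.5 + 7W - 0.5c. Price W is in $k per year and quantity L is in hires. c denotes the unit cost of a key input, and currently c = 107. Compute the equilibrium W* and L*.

With c = 107, supply is Ls = 252 + 7W.
At equilibrium Ld = Ls, so 1891 - 4W = 252 + 7W; collecting terms, 1639 = 11W and W* = 149.
Then L* = 1891 - 4(149) = 1295.

W* = 149, L* = 1295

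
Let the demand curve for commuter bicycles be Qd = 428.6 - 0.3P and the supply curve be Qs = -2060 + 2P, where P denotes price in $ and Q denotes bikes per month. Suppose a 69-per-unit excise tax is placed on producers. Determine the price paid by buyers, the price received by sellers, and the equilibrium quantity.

P_b = 1142, P_s = 1073, Q = 86

The tax drives a wedge P_b - P_s = 69. Substituting P_s = P_b - 69 into supply: Qs = -2198 + 2P_b.
Equate demand and the shifted supply: 428.6 - 0.3P_b = -2198 + 2P_b, giving 2.3P_b = 2626.6, so P_b = 1142.
Then P_s = 1142 - 69 = 1073 and Q = 428.6 - 0.3(1142) = 86.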